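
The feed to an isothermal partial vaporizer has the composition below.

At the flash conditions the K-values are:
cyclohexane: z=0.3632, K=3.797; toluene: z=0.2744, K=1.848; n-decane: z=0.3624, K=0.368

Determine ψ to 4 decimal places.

Rachford–Rice: g(ψ) = Σ zᵢ(Kᵢ−1)/(1+ψ(Kᵢ−1)) = 0.
g(0) = ΣzᵢKᵢ − 1 = 1.0195 and g(1) = 1 − Σzᵢ/Kᵢ = -0.2289, so a root lies in (0, 1).
Newton iteration, ψ⁰ = 0.59:
  ψ = 0.5900: g = 0.17319, g' = -0.8603 → ψ = 0.7913
  ψ = 0.7913: g = -0.00279, g' = -0.9251 → ψ = 0.7883
Converged at ψ = 0.7883.

ψ = 0.7883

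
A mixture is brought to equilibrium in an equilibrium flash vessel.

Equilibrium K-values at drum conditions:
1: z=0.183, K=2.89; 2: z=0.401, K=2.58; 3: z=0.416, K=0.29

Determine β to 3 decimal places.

Newton iteration, β⁰ = 0.33:
  β = 0.330: g = 0.2437, g' = -1.038 → β = 0.565
  β = 0.565: g = 0.0090, g' = -1.017 → β = 0.574
Converged at β = 0.574.

β = 0.574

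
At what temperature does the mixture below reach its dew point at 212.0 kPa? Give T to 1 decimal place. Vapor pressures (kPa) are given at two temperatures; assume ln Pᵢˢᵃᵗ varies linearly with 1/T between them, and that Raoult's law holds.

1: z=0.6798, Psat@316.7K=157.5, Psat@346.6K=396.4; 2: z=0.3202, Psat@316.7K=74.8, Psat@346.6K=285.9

Dew-point temperature: Σzᵢ·P/Pᵢˢᵃᵗ(T) = 1. Interpolate ln Pᵢˢᵃᵗ = aᵢ + bᵢ/T.
  T = 316.7 K: ΣzᵢP/Pᵢˢᵃᵗ = 1.8226
  T = 346.6 K: ΣzᵢP/Pᵢˢᵃᵗ = 0.6010
  T = 331.6 K: ΣzᵢP/Pᵢˢᵃᵗ = 1.0172
  T = 339.1 K: ΣzᵢP/Pᵢˢᵃᵗ = 0.7764
  T = 335.4 K: ΣzᵢP/Pᵢˢᵃᵗ = 0.8854
  T = 333.5 K: ΣzᵢP/Pᵢˢᵃᵗ = 0.9486
Interpolating between 331.6 K and 333.5 K gives T ≈ 332.1 K.

T = 332.1 K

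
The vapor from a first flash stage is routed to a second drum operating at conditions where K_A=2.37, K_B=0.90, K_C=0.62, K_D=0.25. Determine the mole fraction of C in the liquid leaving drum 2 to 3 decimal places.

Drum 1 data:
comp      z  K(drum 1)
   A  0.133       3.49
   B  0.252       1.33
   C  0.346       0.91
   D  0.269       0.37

Drum 1:
Rachford–Rice: g(ψ₁) = Σ zᵢ(Kᵢ−1)/(1+ψ₁(Kᵢ−1)) = 0.
g(0) = ΣzᵢKᵢ − 1 = 0.214 and g(1) = 1 − Σzᵢ/Kᵢ = -0.335, so a root lies in (0, 1).
Iterate (Newton) starting at ψ₁ = 0.36:
  ψ₁ = 0.360: g = -0.0024, g' = -0.433 → ψ₁ = 0.354
Converged at ψ₁ = 0.354.
Drum-1 compositions:
  A: x = 0.071, y = 0.247
  B: x = 0.226, y = 0.300
  C: x = 0.357, y = 0.325
  D: x = 0.346, y = 0.128
Drum-2 feed = drum-1 vapor: z₂ = (0.2466, 0.3001, 0.3252, 0.1281).
Drum 2:
Rachford–Rice: g(ψ₂) = Σ zᵢ(Kᵢ−1)/(1+ψ₂(Kᵢ−1)) = 0.
Feasibility: ΣzᵢKᵢ = 1.088, Σzᵢ/Kᵢ = 1.475 — both > 1, two phases present.
Newton iteration, ψ₂⁰ = 0.49:
  ψ₂ = 0.490: g = -0.1333, g' = -0.420 → ψ₂ = 0.173
Converged at ψ₂ = 0.173.
  A: x = 0.199, y = 0.473
  B: x = 0.305, y = 0.275
  C: x = 0.348, y = 0.216
  D: x = 0.147, y = 0.037

x_C (drum 2) = 0.348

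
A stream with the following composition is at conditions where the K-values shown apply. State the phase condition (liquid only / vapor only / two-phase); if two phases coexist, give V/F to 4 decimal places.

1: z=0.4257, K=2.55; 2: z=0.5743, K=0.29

two-phase, V/F = 0.2291

ΣzᵢKᵢ = 1.2521; Σzᵢ/Kᵢ = 2.1473.
Both exceed 1, so a two-phase solution exists.
Material balance + equilibrium reduce to Σ zᵢ(Kᵢ−1)/(1+ψ(Kᵢ−1)) = 0.
Binary case is linear: z₁(K₁−1)(1+ψ(K₂−1)) + z₂(K₂−1)(1+ψ(K₁−1)) = 0
⇒ ψ = [z₁(K₁−1)+z₂(K₂−1)] / [−(K₁−1)(K₂−1)] = 0.25208/1.10050 = 0.2291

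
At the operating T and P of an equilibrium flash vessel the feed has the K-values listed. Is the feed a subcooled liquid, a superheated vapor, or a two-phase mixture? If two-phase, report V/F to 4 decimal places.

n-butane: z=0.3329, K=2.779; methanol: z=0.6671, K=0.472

ΣzᵢKᵢ = 1.2400; Σzᵢ/Kᵢ = 1.5331.
Both exceed 1, so a two-phase solution exists.
Material balance + equilibrium reduce to Σ zᵢ(Kᵢ−1)/(1+ψ(Kᵢ−1)) = 0.
Newton iteration, ψ⁰ = 0.5:
  ψ = 0.5000: g = -0.16514, g' = -0.6384 → ψ = 0.2413
  ψ = 0.2413: g = 0.01068, g' = -0.7600 → ψ = 0.2554
  ψ = 0.2554: g = 0.00010, g' = -0.7466 → ψ = 0.2555
Converged at ψ = 0.2555.

two-phase, V/F = 0.2555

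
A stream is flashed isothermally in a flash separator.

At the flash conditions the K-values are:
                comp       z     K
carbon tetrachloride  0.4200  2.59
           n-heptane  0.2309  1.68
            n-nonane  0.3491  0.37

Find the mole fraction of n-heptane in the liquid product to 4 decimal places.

x_n-heptane = 0.1537

Material balance + equilibrium reduce to Σ zᵢ(Kᵢ−1)/(1+ψ(Kᵢ−1)) = 0.
g(0) = ΣzᵢKᵢ − 1 = 0.6049 and g(1) = 1 − Σzᵢ/Kᵢ = -0.2431, so a root lies in (0, 1).
Iterate (Newton) starting at ψ = 0.5:
  ψ = 0.5000: g = 0.16814, g' = -0.6843 → ψ = 0.7457
  ψ = 0.7457: g = -0.00509, g' = -0.7622 → ψ = 0.7390
Converged at ψ = 0.7390.
Compositions from xᵢ = zᵢ/(1+ψ(Kᵢ−1)), yᵢ = Kᵢxᵢ:
  carbon tetrachloride: x = 0.1931, y = 0.5001
  n-heptane: x = 0.1537, y = 0.2582
  n-nonane: x = 0.6532, y = 0.2417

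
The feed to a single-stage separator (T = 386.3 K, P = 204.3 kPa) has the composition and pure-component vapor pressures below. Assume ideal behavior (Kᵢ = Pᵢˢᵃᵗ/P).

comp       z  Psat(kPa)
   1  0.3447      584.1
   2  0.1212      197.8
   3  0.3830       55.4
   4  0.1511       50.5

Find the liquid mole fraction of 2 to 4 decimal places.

x_2 = 0.1220

Raoult's law: Kᵢ = Pᵢˢᵃᵗ/P = Pᵢˢᵃᵗ/204.3.
  K_1 = 584.1/204.3 = 2.859031, K_2 = 197.8/204.3 = 0.968184, K_3 = 55.4/204.3 = 0.271170, K_4 = 50.5/204.3 = 0.247186
Material balance + equilibrium reduce to Σ zᵢ(Kᵢ−1)/(1+V/F(Kᵢ−1)) = 0.
Check two-phase: ΣzᵢKᵢ = 1.2441 > 1 and Σzᵢ/Kᵢ = 2.2694 > 1, so g(0) = 0.2441 > 0 and g(1) = -1.2694 < 0.
Iterate (Newton) starting at V/F = 0.39:
  V/F = 0.3900: g = -0.18345, g' = -0.9692 → V/F = 0.2007
  V/F = 0.2007: g = 0.00182, g' = -1.0299 → V/F = 0.2025
Converged at V/F = 0.2025.
Compositions from xᵢ = zᵢ/(1+V/F(Kᵢ−1)), yᵢ = Kᵢxᵢ:
  1: x = 0.2504, y = 0.7160
  2: x = 0.1220, y = 0.1181
  3: x = 0.4493, y = 0.1218
  4: x = 0.1783, y = 0.0441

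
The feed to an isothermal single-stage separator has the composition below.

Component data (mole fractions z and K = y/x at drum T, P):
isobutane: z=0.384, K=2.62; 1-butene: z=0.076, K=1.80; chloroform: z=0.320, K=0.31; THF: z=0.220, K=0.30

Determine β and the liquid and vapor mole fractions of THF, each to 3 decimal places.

β = 0.294, x_THF = 0.277, y_THF = 0.083

Rachford–Rice: g(β) = Σ zᵢ(Kᵢ−1)/(1+β(Kᵢ−1)) = 0.
g(0) = ΣzᵢKᵢ − 1 = 0.308 and g(1) = 1 − Σzᵢ/Kᵢ = -0.954, so a root lies in (0, 1).
Newton–Raphson from β = 0.69:
  β = 0.690: g = -0.3864, g' = -1.203 → β = 0.369
  β = 0.369: g = -0.0674, g' = -0.894 → β = 0.293
  β = 0.293: g = 0.0002, g' = -0.905 → β = 0.294
Converged at β = 0.294.
Compositions from xᵢ = zᵢ/(1+β(Kᵢ−1)), yᵢ = Kᵢxᵢ:
  isobutane: x = 0.260, y = 0.682
  1-butene: x = 0.062, y = 0.111
  chloroform: x = 0.401, y = 0.124
  THF: x = 0.277, y = 0.083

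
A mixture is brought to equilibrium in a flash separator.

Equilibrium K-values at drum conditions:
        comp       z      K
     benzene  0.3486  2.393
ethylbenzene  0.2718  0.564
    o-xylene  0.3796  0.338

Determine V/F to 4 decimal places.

V/F = 0.1443

Material balance + equilibrium reduce to Σ zᵢ(Kᵢ−1)/(1+V/F(Kᵢ−1)) = 0.
Feasibility: ΣzᵢKᵢ = 1.1158, Σzᵢ/Kᵢ = 1.7507 — both > 1, two phases present.
Newton–Raphson from V/F = 0.58:
  V/F = 0.5800: g = -0.29794, g' = -0.7379 → V/F = 0.1762
  V/F = 0.1762: g = -0.02295, g' = -0.7099 → V/F = 0.1439
  V/F = 0.1439: g = 0.00034, g' = -0.7315 → V/F = 0.1443
Converged at V/F = 0.1443.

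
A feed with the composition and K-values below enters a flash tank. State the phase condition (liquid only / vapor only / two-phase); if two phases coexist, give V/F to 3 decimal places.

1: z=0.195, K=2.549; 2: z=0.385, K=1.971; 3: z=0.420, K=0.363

ΣzᵢKᵢ = 1.408; Σzᵢ/Kᵢ = 1.429.
Both exceed 1, so a two-phase solution exists.
Material balance + equilibrium reduce to Σ zᵢ(Kᵢ−1)/(1+ψ(Kᵢ−1)) = 0.
Iterate (Newton) starting at ψ = 0.5:
  ψ = 0.500: g = 0.0293, g' = -0.680 → ψ = 0.543
Converged at ψ = 0.543.

two-phase, V/F = 0.543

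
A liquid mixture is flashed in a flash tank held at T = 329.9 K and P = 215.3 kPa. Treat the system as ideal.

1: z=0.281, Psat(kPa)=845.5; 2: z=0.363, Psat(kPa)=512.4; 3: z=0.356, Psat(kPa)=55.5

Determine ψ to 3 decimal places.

ψ = 0.680

Raoult's law: Kᵢ = Pᵢˢᵃᵗ/P = Pᵢˢᵃᵗ/215.3.
  K_1 = 845.5/215.3 = 3.92708, K_2 = 512.4/215.3 = 2.37993, K_3 = 55.5/215.3 = 0.25778
Iterate (Newton) starting at ψ = 0.47:
  ψ = 0.470: g = 0.2443, g' = -1.143 → ψ = 0.684
  ψ = 0.684: g = -0.0046, g' = -1.259 → ψ = 0.680
Converged at ψ = 0.680.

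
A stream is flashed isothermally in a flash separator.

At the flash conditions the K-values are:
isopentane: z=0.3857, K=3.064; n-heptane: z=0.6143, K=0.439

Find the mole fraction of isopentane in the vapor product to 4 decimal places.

Let ψ = V/F and solve Σ zᵢ(Kᵢ−1)/(1+ψ(Kᵢ−1)) = 0.
Check two-phase: ΣzᵢKᵢ = 1.4515 > 1 and Σzᵢ/Kᵢ = 1.5252 > 1, so g(0) = 0.4515 > 0 and g(1) = -0.5252 < 0.
Binary case is linear: z₁(K₁−1)(1+ψ(K₂−1)) + z₂(K₂−1)(1+ψ(K₁−1)) = 0
⇒ ψ = [z₁(K₁−1)+z₂(K₂−1)] / [−(K₁−1)(K₂−1)] = 0.45146/1.15790 = 0.3899
Compositions from xᵢ = zᵢ/(1+ψ(Kᵢ−1)), yᵢ = Kᵢxᵢ:
  isopentane: x = 0.2137, y = 0.6548
  n-heptane: x = 0.7863, y = 0.3452

y_isopentane = 0.6548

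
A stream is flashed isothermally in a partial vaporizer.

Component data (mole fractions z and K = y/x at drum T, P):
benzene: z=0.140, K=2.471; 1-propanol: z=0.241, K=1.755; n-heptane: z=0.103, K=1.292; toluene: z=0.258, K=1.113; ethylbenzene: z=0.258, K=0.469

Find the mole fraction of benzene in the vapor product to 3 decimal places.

y_benzene = 0.153

Newton–Raphson from ψ = 0.41:
  ψ = 0.410: g = 0.1470, g' = -0.327 → ψ = 0.860
  ψ = 0.860: g = -0.0002, g' = -0.364 → ψ = 0.859
Converged at ψ = 0.859.
Compositions from xᵢ = zᵢ/(1+ψ(Kᵢ−1)), yᵢ = Kᵢxᵢ:
  benzene: x = 0.062, y = 0.153
  1-propanol: x = 0.146, y = 0.257
  n-heptane: x = 0.082, y = 0.106
  toluene: x = 0.235, y = 0.262
  ethylbenzene: x = 0.474, y = 0.223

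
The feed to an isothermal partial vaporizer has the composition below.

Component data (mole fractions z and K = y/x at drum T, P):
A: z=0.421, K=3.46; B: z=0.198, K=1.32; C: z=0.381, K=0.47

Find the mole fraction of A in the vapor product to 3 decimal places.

Let ψ = V/F and solve Σ zᵢ(Kᵢ−1)/(1+ψ(Kᵢ−1)) = 0.
g(0) = ΣzᵢKᵢ − 1 = 0.897 and g(1) = 1 − Σzᵢ/Kᵢ = -0.082, so a root lies in (0, 1).
Newton iteration, ψ⁰ = 0.5:
  ψ = 0.500: g = 0.2443, g' = -0.725 → ψ = 0.837
  ψ = 0.837: g = 0.0258, g' = -0.631 → ψ = 0.878
  ψ = 0.878: g = -0.0002, g' = -0.642 → ψ = 0.877
Converged at ψ = 0.877.
Compositions from xᵢ = zᵢ/(1+ψ(Kᵢ−1)), yᵢ = Kᵢxᵢ:
  A: x = 0.133, y = 0.461
  B: x = 0.155, y = 0.204
  C: x = 0.712, y = 0.335

y_A = 0.461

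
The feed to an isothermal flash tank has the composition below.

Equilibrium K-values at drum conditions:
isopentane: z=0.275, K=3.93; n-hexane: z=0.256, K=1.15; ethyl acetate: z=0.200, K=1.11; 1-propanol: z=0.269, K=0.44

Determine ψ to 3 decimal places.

Newton–Raphson from ψ = 0.5:
  ψ = 0.500: g = 0.1742, g' = -0.558 → ψ = 0.812
  ψ = 0.812: g = 0.0166, g' = -0.497 → ψ = 0.845
Converged at ψ = 0.845.

ψ = 0.845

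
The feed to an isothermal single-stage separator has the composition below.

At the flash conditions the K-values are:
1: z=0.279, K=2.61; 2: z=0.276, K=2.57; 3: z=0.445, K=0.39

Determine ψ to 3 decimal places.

ψ = 0.630

Let ψ = V/F and solve Σ zᵢ(Kᵢ−1)/(1+ψ(Kᵢ−1)) = 0.
g(0) = ΣzᵢKᵢ − 1 = 0.611 and g(1) = 1 − Σzᵢ/Kᵢ = -0.355, so a root lies in (0, 1).
Newton iteration, ψ⁰ = 0.56:
  ψ = 0.560: g = 0.0545, g' = -0.775 → ψ = 0.630
Converged at ψ = 0.630.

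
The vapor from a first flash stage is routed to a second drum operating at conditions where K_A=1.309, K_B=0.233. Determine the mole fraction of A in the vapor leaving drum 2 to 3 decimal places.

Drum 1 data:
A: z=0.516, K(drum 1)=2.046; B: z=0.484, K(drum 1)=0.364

y_A (drum 2) = 0.933

Drum 1:
Material balance + equilibrium reduce to Σ zᵢ(Kᵢ−1)/(1+ψ₁(Kᵢ−1)) = 0.
Feasibility: ΣzᵢKᵢ = 1.232, Σzᵢ/Kᵢ = 1.582 — both > 1, two phases present.
Iterate (Newton) starting at ψ₁ = 0.36:
  ψ₁ = 0.360: g = -0.0071, g' = -0.627 → ψ₁ = 0.349
Converged at ψ₁ = 0.349.
Drum-1 compositions:
  A: x = 0.378, y = 0.774
  B: x = 0.622, y = 0.226
Drum-2 feed = drum-1 vapor: z₂ = (0.7736, 0.2264).
Drum 2:
Rachford–Rice: g(ψ₂) = Σ zᵢ(Kᵢ−1)/(1+ψ₂(Kᵢ−1)) = 0.
g(0) = ΣzᵢKᵢ − 1 = 0.065 and g(1) = 1 − Σzᵢ/Kᵢ = -0.563, so a root lies in (0, 1).
Binary case is linear: z₁(K₁−1)(1+ψ₂(K₂−1)) + z₂(K₂−1)(1+ψ₂(K₁−1)) = 0
⇒ ψ₂ = [z₁(K₁−1)+z₂(K₂−1)] / [−(K₁−1)(K₂−1)] = 0.0654/0.2370 = 0.276
  A: x = 0.713, y = 0.933
  B: x = 0.287, y = 0.067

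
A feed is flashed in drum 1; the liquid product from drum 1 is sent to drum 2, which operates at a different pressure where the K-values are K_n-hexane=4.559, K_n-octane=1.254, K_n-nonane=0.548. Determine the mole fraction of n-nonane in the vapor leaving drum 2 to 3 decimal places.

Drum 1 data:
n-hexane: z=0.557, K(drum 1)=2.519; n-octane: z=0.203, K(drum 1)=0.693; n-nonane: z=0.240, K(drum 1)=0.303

y_n-nonane (drum 2) = 0.388

Drum 1:
Let ψ₁ = V/F and solve Σ zᵢ(Kᵢ−1)/(1+ψ₁(Kᵢ−1)) = 0.
Feasibility: ΣzᵢKᵢ = 1.616, Σzᵢ/Kᵢ = 1.306 — both > 1, two phases present.
Newton iteration, ψ₁⁰ = 0.5:
  ψ₁ = 0.500: g = 0.1505, g' = -0.717 → ψ₁ = 0.710
  ψ₁ = 0.710: g = -0.0038, g' = -0.786 → ψ₁ = 0.705
Converged at ψ₁ = 0.705.
Drum-1 compositions:
  n-hexane: x = 0.269, y = 0.677
  n-octane: x = 0.259, y = 0.180
  n-nonane: x = 0.472, y = 0.143
Drum-2 feed = drum-1 liquid: z₂ = (0.2689, 0.2591, 0.4720).
Drum 2:
Rachford–Rice: g(ψ₂) = Σ zᵢ(Kᵢ−1)/(1+ψ₂(Kᵢ−1)) = 0.
g(0) = ΣzᵢKᵢ − 1 = 0.810 and g(1) = 1 − Σzᵢ/Kᵢ = -0.127, so a root lies in (0, 1).
Newton–Raphson from ψ₂ = 0.6:
  ψ₂ = 0.600: g = 0.0697, g' = -0.541 → ψ₂ = 0.729
  ψ₂ = 0.729: g = 0.0037, g' = -0.490 → ψ₂ = 0.736
Converged at ψ₂ = 0.736.
  n-hexane: x = 0.074, y = 0.339
  n-octane: x = 0.218, y = 0.274
  n-nonane: x = 0.707, y = 0.388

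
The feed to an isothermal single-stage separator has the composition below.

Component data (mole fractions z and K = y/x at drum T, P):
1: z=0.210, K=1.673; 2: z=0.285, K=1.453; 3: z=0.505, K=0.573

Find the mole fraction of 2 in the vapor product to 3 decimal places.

Material balance + equilibrium reduce to Σ zᵢ(Kᵢ−1)/(1+ψ(Kᵢ−1)) = 0.
g(0) = ΣzᵢKᵢ − 1 = 0.055 and g(1) = 1 − Σzᵢ/Kᵢ = -0.203, so a root lies in (0, 1).
Newton iteration, ψ⁰ = 0.4:
  ψ = 0.400: g = -0.0394, g' = -0.235 → ψ = 0.232
  ψ = 0.232: g = -0.0003, g' = -0.232 → ψ = 0.231
Converged at ψ = 0.231.
Compositions from xᵢ = zᵢ/(1+ψ(Kᵢ−1)), yᵢ = Kᵢxᵢ:
  1: x = 0.182, y = 0.304
  2: x = 0.258, y = 0.375
  3: x = 0.560, y = 0.321

y_2 = 0.375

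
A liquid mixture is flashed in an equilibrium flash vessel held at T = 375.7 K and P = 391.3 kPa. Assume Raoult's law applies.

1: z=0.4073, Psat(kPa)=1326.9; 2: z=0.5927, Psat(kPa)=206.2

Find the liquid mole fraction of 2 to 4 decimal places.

Raoult's law: Kᵢ = Pᵢˢᵃᵗ/P = Pᵢˢᵃᵗ/391.3.
  K_1 = 1326.9/391.3 = 3.391004, K_2 = 206.2/391.3 = 0.526961
Rachford–Rice: g(V/F) = Σ zᵢ(Kᵢ−1)/(1+V/F(Kᵢ−1)) = 0.
Check two-phase: ΣzᵢKᵢ = 1.6935 > 1 and Σzᵢ/Kᵢ = 1.2449 > 1, so g(0) = 0.6935 > 0 and g(1) = -0.2449 < 0.
Iterate (Newton) starting at V/F = 0.5:
  V/F = 0.5000: g = 0.07634, g' = -0.7106 → V/F = 0.6074
  V/F = 0.6074: g = 0.00369, g' = -0.6483 → V/F = 0.6131
Converged at V/F = 0.6131.
Compositions from xᵢ = zᵢ/(1+V/F(Kᵢ−1)), yᵢ = Kᵢxᵢ:
  1: x = 0.1652, y = 0.5601
  2: x = 0.8348, y = 0.4399

x_2 = 0.8348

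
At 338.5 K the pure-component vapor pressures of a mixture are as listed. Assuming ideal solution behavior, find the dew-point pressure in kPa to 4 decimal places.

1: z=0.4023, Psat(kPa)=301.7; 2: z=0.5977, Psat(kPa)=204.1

At the dew point ψ → 1, so Σzᵢ/Kᵢ = 1 with Kᵢ = Pᵢˢᵃᵗ/P ⇒ 1/P = Σzᵢ/Pᵢˢᵃᵗ.
1/P = 0.4023/301.7 + 0.5977/204.1 = 0.0042619 ⇒ P = 234.6366 kPa

Pdew = 234.6366 kPa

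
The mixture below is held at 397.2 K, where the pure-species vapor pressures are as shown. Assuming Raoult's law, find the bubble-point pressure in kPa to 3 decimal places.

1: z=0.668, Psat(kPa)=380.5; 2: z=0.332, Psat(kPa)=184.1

Pbub = 315.295 kPa

At the bubble point ψ → 0, so ΣzᵢKᵢ = 1 with Kᵢ = Pᵢˢᵃᵗ/P ⇒ P = ΣzᵢPᵢˢᵃᵗ.
P = 0.668·380.5 + 0.332·184.1 = 315.295 kPa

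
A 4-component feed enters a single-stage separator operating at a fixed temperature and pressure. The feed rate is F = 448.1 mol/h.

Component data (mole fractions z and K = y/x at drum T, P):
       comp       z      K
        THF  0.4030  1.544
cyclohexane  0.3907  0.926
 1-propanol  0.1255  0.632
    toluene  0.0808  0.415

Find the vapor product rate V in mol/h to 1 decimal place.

V = 276.8 mol/h

Material balance + equilibrium reduce to Σ zᵢ(Kᵢ−1)/(1+V/F(Kᵢ−1)) = 0.
Check two-phase: ΣzᵢKᵢ = 1.0969 > 1 and Σzᵢ/Kᵢ = 1.0762 > 1, so g(0) = 0.0969 > 0 and g(1) = -0.0762 < 0.
Iterate (Newton) starting at V/F = 0.5:
  V/F = 0.5000: g = 0.01892, g' = -0.1568 → V/F = 0.6207
  V/F = 0.6207: g = -0.00048, g' = -0.1657 → V/F = 0.6178
Converged at V/F = 0.6178.
Then V = V/F·F = 0.6178·448.1 = 276.8 mol/h and L = F − V = 171.3 mol/h.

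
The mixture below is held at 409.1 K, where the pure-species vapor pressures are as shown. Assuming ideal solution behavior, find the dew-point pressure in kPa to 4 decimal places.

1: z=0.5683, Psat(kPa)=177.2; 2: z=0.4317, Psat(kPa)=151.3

At the dew point ψ → 1, so Σzᵢ/Kᵢ = 1 with Kᵢ = Pᵢˢᵃᵗ/P ⇒ 1/P = Σzᵢ/Pᵢˢᵃᵗ.
1/P = 0.5683/177.2 + 0.4317/151.3 = 0.0060604 ⇒ P = 165.0061 kPa

Pdew = 165.0061 kPa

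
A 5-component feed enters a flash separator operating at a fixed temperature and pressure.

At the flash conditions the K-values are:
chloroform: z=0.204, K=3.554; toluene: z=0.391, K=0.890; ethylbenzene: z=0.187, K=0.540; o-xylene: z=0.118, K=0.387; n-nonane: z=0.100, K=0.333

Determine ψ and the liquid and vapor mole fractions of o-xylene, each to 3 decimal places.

Let ψ = V/F and solve Σ zᵢ(Kᵢ−1)/(1+ψ(Kᵢ−1)) = 0.
Feasibility: ΣzᵢKᵢ = 1.253, Σzᵢ/Kᵢ = 1.448 — both > 1, two phases present.
Newton iteration, ψ⁰ = 0.5:
  ψ = 0.500: g = -0.1328, g' = -0.521 → ψ = 0.245
  ψ = 0.245: g = 0.0144, g' = -0.683 → ψ = 0.266
  ψ = 0.266: g = 0.0003, g' = -0.657 → ψ = 0.267
Converged at ψ = 0.267.
Compositions from xᵢ = zᵢ/(1+ψ(Kᵢ−1)), yᵢ = Kᵢxᵢ:
  chloroform: x = 0.121, y = 0.431
  toluene: x = 0.403, y = 0.359
  ethylbenzene: x = 0.213, y = 0.115
  o-xylene: x = 0.141, y = 0.055
  n-nonane: x = 0.122, y = 0.041

ψ = 0.267, x_o-xylene = 0.141, y_o-xylene = 0.055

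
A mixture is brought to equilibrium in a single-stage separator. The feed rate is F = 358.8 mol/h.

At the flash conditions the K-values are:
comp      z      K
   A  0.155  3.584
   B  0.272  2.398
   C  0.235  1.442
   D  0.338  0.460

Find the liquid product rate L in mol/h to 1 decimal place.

L = 31.1 mol/h

Newton–Raphson from β = 0.37:
  β = 0.370: g = 0.3166, g' = -0.689 → β = 0.829
  β = 0.829: g = 0.0490, g' = -0.567 → β = 0.916
  β = 0.916: g = -0.0014, g' = -0.603 → β = 0.913
Converged at β = 0.913.
Then V = β·F = 0.9134·358.8 = 327.7 mol/h and L = F − V = 31.1 mol/h.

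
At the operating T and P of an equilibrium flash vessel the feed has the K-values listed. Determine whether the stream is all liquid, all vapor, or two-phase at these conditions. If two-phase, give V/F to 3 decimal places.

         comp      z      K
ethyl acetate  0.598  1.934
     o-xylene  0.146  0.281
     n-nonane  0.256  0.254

two-phase, V/F = 0.382

ΣzᵢKᵢ = 1.263; Σzᵢ/Kᵢ = 1.837.
Both exceed 1, so a two-phase solution exists.
Let ψ = V/F and solve Σ zᵢ(Kᵢ−1)/(1+ψ(Kᵢ−1)) = 0.
Newton–Raphson from ψ = 0.5:
  ψ = 0.500: g = -0.0878, g' = -0.789 → ψ = 0.389
  ψ = 0.389: g = -0.0049, g' = -0.709 → ψ = 0.382
Converged at ψ = 0.382.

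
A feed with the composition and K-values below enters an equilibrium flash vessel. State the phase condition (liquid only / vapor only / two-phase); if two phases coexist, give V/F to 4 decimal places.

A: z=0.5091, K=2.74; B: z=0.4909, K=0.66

vapor only

ΣzᵢKᵢ = 1.7189; Σzᵢ/Kᵢ = 0.9296.
Since Σzᵢ/Kᵢ < 1 the mixture is above its dew point — single vapor phase.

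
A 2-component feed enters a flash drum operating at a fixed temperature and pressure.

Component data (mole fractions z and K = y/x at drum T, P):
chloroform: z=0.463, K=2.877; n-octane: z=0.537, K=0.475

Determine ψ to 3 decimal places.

Binary case is linear: z₁(K₁−1)(1+ψ(K₂−1)) + z₂(K₂−1)(1+ψ(K₁−1)) = 0
⇒ ψ = [z₁(K₁−1)+z₂(K₂−1)] / [−(K₁−1)(K₂−1)] = 0.5871/0.9854 = 0.596

ψ = 0.596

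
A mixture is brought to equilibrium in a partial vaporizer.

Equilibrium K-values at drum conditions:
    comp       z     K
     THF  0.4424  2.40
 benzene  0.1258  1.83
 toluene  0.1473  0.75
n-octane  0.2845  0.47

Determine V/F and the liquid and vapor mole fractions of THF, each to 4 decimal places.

Rachford–Rice: g(V/F) = Σ zᵢ(Kᵢ−1)/(1+V/F(Kᵢ−1)) = 0.
Check two-phase: ΣzᵢKᵢ = 1.5362 > 1 and Σzᵢ/Kᵢ = 1.0548 > 1, so g(0) = 0.5362 > 0 and g(1) = -0.0548 < 0.
Newton–Raphson from V/F = 0.5:
  V/F = 0.5000: g = 0.19088, g' = -0.5033 → V/F = 0.8793
  V/F = 0.8793: g = 0.00840, g' = -0.4986 → V/F = 0.8961
  V/F = 0.8961: g = -0.00005, g' = -0.5043 → V/F = 0.8960
Converged at V/F = 0.8960.
Compositions from xᵢ = zᵢ/(1+V/F(Kᵢ−1)), yᵢ = Kᵢxᵢ:
  THF: x = 0.1962, y = 0.4710
  benzene: x = 0.0721, y = 0.1320
  toluene: x = 0.1898, y = 0.1424
  n-octane: x = 0.5418, y = 0.2546

V/F = 0.8960, x_THF = 0.1962, y_THF = 0.4710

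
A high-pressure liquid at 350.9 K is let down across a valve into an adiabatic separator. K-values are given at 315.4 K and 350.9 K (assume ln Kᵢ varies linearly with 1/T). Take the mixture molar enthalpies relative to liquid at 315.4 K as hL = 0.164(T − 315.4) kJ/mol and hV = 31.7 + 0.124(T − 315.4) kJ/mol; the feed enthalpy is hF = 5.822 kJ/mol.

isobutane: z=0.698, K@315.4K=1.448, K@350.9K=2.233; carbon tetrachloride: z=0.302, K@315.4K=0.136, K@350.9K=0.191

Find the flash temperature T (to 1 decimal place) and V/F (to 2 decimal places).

Adiabatic flash: solve Rachford–Rice at each trial T, then check hF = ψ·hV(T) + (1−ψ)·hL(T).
  T = 315.4 K: K = (1.448, 0.136), RR gives ψ = 0.134, H_out = 4.240 kJ/mol
  T = 350.9 K: K = (2.233, 0.191), RR gives ψ = 0.618, H_out = 24.531 kJ/mol
  T = 333.1 K: K = (1.818, 0.163), RR gives ψ = 0.464, H_out = 17.291 kJ/mol
  T = 324.2 K: K = (1.626, 0.149), RR gives ψ = 0.338, H_out = 12.042 kJ/mol
  T = 319.8 K: K = (1.536, 0.142), RR gives ψ = 0.250, H_out = 8.614 kJ/mol
  T = 317.6 K: K = (1.492, 0.139), RR gives ψ = 0.197, H_out = 6.574 kJ/mol
Linear interpolation between T = 315.4 (H_out = 4.240) and T = 317.6 (H_out = 6.574) on hF = 5.822 gives T ≈ 316.9 K, at which ψ = 0.18.

T = 316.9 K, V/F = 0.18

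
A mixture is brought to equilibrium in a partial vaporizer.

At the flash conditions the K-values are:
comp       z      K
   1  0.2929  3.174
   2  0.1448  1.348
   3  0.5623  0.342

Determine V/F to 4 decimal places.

V/F = 0.2672

Newton–Raphson from V/F = 0.44:
  V/F = 0.4400: g = -0.15162, g' = -0.8571 → V/F = 0.2631
  V/F = 0.2631: g = 0.00377, g' = -0.9310 → V/F = 0.2672
Converged at V/F = 0.2672.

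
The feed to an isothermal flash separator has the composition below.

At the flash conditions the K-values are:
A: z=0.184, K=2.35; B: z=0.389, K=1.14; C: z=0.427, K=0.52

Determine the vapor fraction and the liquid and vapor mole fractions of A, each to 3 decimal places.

Rachford–Rice: g(ψ) = Σ zᵢ(Kᵢ−1)/(1+ψ(Kᵢ−1)) = 0.
g(0) = ΣzᵢKᵢ − 1 = 0.098 and g(1) = 1 − Σzᵢ/Kᵢ = -0.241, so a root lies in (0, 1).
Newton iteration, ψ⁰ = 0.5:
  ψ = 0.500: g = -0.0705, g' = -0.297 → ψ = 0.262
  ψ = 0.262: g = 0.0015, g' = -0.319 → ψ = 0.267
Converged at ψ = 0.267.
Compositions from xᵢ = zᵢ/(1+ψ(Kᵢ−1)), yᵢ = Kᵢxᵢ:
  A: x = 0.135, y = 0.318
  B: x = 0.375, y = 0.427
  C: x = 0.490, y = 0.255

ψ = 0.267, x_A = 0.135, y_A = 0.318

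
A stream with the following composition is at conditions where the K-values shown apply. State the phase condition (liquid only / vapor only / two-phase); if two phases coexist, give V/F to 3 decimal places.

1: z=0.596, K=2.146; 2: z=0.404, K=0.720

ΣzᵢKᵢ = 1.570; Σzᵢ/Kᵢ = 0.839.
Since Σzᵢ/Kᵢ < 1 the mixture is above its dew point — single vapor phase.

vapor only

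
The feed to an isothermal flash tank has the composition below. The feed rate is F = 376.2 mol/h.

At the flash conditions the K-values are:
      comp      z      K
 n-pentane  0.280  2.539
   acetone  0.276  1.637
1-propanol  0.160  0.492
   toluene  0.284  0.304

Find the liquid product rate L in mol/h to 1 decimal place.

L = 208.0 mol/h

Newton iteration, ψ⁰ = 0.42:
  ψ = 0.420: g = 0.0178, g' = -0.656 → ψ = 0.447
Converged at ψ = 0.447.
Then V = ψ·F = 0.4471·376.2 = 168.2 mol/h and L = F − V = 208.0 mol/h.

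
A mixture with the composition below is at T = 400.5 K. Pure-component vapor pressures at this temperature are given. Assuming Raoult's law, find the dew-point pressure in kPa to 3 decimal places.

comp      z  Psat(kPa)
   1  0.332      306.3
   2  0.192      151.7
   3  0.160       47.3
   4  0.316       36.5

At the dew point ψ → 1, so Σzᵢ/Kᵢ = 1 with Kᵢ = Pᵢˢᵃᵗ/P ⇒ 1/P = Σzᵢ/Pᵢˢᵃᵗ.
1/P = 0.332/306.3 + 0.192/151.7 + 0.160/47.3 + 0.316/36.5 = 0.014390 ⇒ P = 69.494 kPa

Pdew = 69.494 kPa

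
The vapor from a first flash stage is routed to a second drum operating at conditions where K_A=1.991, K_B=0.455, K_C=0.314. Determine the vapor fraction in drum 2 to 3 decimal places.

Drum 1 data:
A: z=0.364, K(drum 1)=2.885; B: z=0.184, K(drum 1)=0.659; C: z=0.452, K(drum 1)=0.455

Drum 1:
Newton iteration, ψ₁⁰ = 0.69:
  ψ₁ = 0.690: g = -0.1786, g' = -0.626 → ψ₁ = 0.405
Converged at ψ₁ = 0.405.
Drum-1 compositions:
  A: x = 0.206, y = 0.595
  B: x = 0.214, y = 0.141
  C: x = 0.580, y = 0.264
Drum-2 feed = drum-1 vapor: z₂ = (0.5953, 0.1407, 0.2640).
Drum 2:
Let ψ₂ = V/F and solve Σ zᵢ(Kᵢ−1)/(1+ψ₂(Kᵢ−1)) = 0.
Feasibility: ΣzᵢKᵢ = 1.332, Σzᵢ/Kᵢ = 1.449 — both > 1, two phases present.
Newton–Raphson from ψ₂ = 0.49:
  ψ₂ = 0.490: g = 0.0197, g' = -0.625 → ψ₂ = 0.522
  ψ₂ = 0.522: g = -0.0002, g' = -0.637 → ψ₂ = 0.521
Converged at ψ₂ = 0.521.
  A: x = 0.393, y = 0.782
  B: x = 0.197, y = 0.089
  C: x = 0.411, y = 0.129

V/F (drum 2) = 0.521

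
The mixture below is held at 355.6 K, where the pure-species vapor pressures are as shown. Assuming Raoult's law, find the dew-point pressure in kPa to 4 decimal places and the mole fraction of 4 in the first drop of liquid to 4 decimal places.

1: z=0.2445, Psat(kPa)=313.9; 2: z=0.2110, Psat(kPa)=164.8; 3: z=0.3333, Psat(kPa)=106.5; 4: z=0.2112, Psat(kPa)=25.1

At the dew point ψ → 1, so Σzᵢ/Kᵢ = 1 with Kᵢ = Pᵢˢᵃᵗ/P ⇒ 1/P = Σzᵢ/Pᵢˢᵃᵗ.
1/P = 0.2445/313.9 + 0.2110/164.8 + 0.3333/106.5 + 0.2112/25.1 = 0.0136032 ⇒ P = 73.5123 kPa
xᵢ = zᵢP/Pᵢˢᵃᵗ ⇒ x_4 = 0.2112·73.5123/25.1 = 0.6186

Pdew = 73.5123 kPa, x_4 = 0.6186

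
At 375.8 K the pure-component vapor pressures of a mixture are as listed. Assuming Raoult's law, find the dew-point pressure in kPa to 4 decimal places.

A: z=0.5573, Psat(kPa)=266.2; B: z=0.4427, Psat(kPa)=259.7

Pdew = 263.2828 kPa

At the dew point ψ → 1, so Σzᵢ/Kᵢ = 1 with Kᵢ = Pᵢˢᵃᵗ/P ⇒ 1/P = Σzᵢ/Pᵢˢᵃᵗ.
1/P = 0.5573/266.2 + 0.4427/259.7 = 0.0037982 ⇒ P = 263.2828 kPa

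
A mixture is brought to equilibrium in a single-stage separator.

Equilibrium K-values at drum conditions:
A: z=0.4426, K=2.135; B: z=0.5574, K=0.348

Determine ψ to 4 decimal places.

Let ψ = V/F and solve Σ zᵢ(Kᵢ−1)/(1+ψ(Kᵢ−1)) = 0.
g(0) = ΣzᵢKᵢ − 1 = 0.1389 and g(1) = 1 − Σzᵢ/Kᵢ = -0.8090, so a root lies in (0, 1).
Binary case is linear: z₁(K₁−1)(1+ψ(K₂−1)) + z₂(K₂−1)(1+ψ(K₁−1)) = 0
⇒ ψ = [z₁(K₁−1)+z₂(K₂−1)] / [−(K₁−1)(K₂−1)] = 0.13893/0.74002 = 0.1877

ψ = 0.1877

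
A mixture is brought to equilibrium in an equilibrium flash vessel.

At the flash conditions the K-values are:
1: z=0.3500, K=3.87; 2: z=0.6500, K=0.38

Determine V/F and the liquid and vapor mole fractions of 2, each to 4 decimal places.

V/F = 0.3380, x_2 = 0.8223, y_2 = 0.3125

Material balance + equilibrium reduce to Σ zᵢ(Kᵢ−1)/(1+V/F(Kᵢ−1)) = 0.
g(0) = ΣzᵢKᵢ − 1 = 0.6015 and g(1) = 1 − Σzᵢ/Kᵢ = -0.8010, so a root lies in (0, 1).
Binary case is linear: z₁(K₁−1)(1+V/F(K₂−1)) + z₂(K₂−1)(1+V/F(K₁−1)) = 0
⇒ V/F = [z₁(K₁−1)+z₂(K₂−1)] / [−(K₁−1)(K₂−1)] = 0.60150/1.77940 = 0.3380
Compositions from xᵢ = zᵢ/(1+V/F(Kᵢ−1)), yᵢ = Kᵢxᵢ:
  1: x = 0.1777, y = 0.6875
  2: x = 0.8223, y = 0.3125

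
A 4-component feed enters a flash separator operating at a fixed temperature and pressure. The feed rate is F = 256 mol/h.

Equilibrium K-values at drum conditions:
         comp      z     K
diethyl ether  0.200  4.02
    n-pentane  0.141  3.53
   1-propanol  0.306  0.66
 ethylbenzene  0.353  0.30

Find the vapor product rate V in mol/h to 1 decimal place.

Rachford–Rice: g(ψ) = Σ zᵢ(Kᵢ−1)/(1+ψ(Kᵢ−1)) = 0.
Feasibility: ΣzᵢKᵢ = 1.610, Σzᵢ/Kᵢ = 1.730 — both > 1, two phases present.
Newton–Raphson from ψ = 0.6:
  ψ = 0.600: g = -0.2003, g' = -0.943 → ψ = 0.388
  ψ = 0.388: g = -0.0006, g' = -0.990 → ψ = 0.387
Converged at ψ = 0.387.
Then V = ψ·F = 0.3870·256 = 99.1 mol/h and L = F − V = 156.9 mol/h.

V = 99.1 mol/h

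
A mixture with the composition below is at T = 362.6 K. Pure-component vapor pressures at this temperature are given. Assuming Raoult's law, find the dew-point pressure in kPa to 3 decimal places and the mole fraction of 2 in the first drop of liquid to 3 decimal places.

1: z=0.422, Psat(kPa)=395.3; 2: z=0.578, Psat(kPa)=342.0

At the dew point ψ → 1, so Σzᵢ/Kᵢ = 1 with Kᵢ = Pᵢˢᵃᵗ/P ⇒ 1/P = Σzᵢ/Pᵢˢᵃᵗ.
1/P = 0.422/395.3 + 0.578/342.0 = 0.002758 ⇒ P = 362.634 kPa
xᵢ = zᵢP/Pᵢˢᵃᵗ ⇒ x_2 = 0.578·362.634/342.0 = 0.613

Pdew = 362.634 kPa, x_2 = 0.613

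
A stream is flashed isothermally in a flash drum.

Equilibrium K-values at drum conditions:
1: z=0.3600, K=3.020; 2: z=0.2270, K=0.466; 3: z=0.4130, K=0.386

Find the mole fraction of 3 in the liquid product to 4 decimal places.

Rachford–Rice: g(ψ) = Σ zᵢ(Kᵢ−1)/(1+ψ(Kᵢ−1)) = 0.
Feasibility: ΣzᵢKᵢ = 1.3524, Σzᵢ/Kᵢ = 1.6763 — both > 1, two phases present.
Iterate (Newton) starting at ψ = 0.32:
  ψ = 0.3200: g = -0.02010, g' = -0.8772 → ψ = 0.2971
  ψ = 0.2971: g = 0.00023, g' = -0.8981 → ψ = 0.2973
Converged at ψ = 0.2973.
Compositions from xᵢ = zᵢ/(1+ψ(Kᵢ−1)), yᵢ = Kᵢxᵢ:
  1: x = 0.2249, y = 0.6792
  2: x = 0.2698, y = 0.1257
  3: x = 0.5052, y = 0.1950

x_3 = 0.5052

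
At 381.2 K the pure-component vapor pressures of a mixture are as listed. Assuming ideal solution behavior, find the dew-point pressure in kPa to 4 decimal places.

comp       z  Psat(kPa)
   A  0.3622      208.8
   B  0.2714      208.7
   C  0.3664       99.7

At the dew point ψ → 1, so Σzᵢ/Kᵢ = 1 with Kᵢ = Pᵢˢᵃᵗ/P ⇒ 1/P = Σzᵢ/Pᵢˢᵃᵗ.
1/P = 0.3622/208.8 + 0.2714/208.7 + 0.3664/99.7 = 0.0067101 ⇒ P = 149.0284 kPa

Pdew = 149.0284 kPa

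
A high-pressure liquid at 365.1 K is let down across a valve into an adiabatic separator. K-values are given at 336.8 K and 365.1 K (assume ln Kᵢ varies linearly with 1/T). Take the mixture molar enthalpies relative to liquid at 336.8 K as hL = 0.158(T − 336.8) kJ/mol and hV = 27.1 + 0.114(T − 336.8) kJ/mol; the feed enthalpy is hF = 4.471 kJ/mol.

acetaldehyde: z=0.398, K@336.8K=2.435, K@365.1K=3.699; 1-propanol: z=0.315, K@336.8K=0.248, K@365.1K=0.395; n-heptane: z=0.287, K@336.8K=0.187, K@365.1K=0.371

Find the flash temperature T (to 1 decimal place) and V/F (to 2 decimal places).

Adiabatic flash: solve Rachford–Rice at each trial T, then check hF = ψ·hV(T) + (1−ψ)·hL(T).
  T = 336.8 K: K = (2.435, 0.248, 0.187), RR gives ψ = 0.090, H_out = 2.438 kJ/mol
  T = 365.1 K: K = (3.699, 0.395, 0.371), RR gives ψ = 0.423, H_out = 15.395 kJ/mol
  T = 351.0 K: K = (3.029, 0.316, 0.267), RR gives ψ = 0.266, H_out = 9.286 kJ/mol
  T = 343.9 K: K = (2.722, 0.281, 0.224), RR gives ψ = 0.184, H_out = 6.042 kJ/mol
  T = 340.4 K: K = (2.578, 0.264, 0.205), RR gives ψ = 0.139, H_out = 4.326 kJ/mol
  T = 342.1 K: K = (2.647, 0.272, 0.214), RR gives ψ = 0.161, H_out = 5.172 kJ/mol
Linear interpolation between T = 340.4 (H_out = 4.326) and T = 342.1 (H_out = 5.172) on hF = 4.471 gives T ≈ 340.7 K, at which ψ = 0.14.

T = 340.7 K, V/F = 0.14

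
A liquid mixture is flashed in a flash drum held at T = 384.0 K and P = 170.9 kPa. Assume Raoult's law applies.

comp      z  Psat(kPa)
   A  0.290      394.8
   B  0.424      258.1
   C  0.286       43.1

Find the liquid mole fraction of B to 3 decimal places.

Raoult's law: Kᵢ = Pᵢˢᵃᵗ/P = Pᵢˢᵃᵗ/170.9.
  K_A = 394.8/170.9 = 2.31012, K_B = 258.1/170.9 = 1.51024, K_C = 43.1/170.9 = 0.25219
Newton–Raphson from ψ = 0.69:
  ψ = 0.690: g = -0.0823, g' = -0.880 → ψ = 0.596
  ψ = 0.596: g = -0.0070, g' = -0.743 → ψ = 0.587
Converged at ψ = 0.587.
Compositions from xᵢ = zᵢ/(1+ψ(Kᵢ−1)), yᵢ = Kᵢxᵢ:
  A: x = 0.164, y = 0.379
  B: x = 0.326, y = 0.493
  C: x = 0.510, y = 0.129

x_B = 0.326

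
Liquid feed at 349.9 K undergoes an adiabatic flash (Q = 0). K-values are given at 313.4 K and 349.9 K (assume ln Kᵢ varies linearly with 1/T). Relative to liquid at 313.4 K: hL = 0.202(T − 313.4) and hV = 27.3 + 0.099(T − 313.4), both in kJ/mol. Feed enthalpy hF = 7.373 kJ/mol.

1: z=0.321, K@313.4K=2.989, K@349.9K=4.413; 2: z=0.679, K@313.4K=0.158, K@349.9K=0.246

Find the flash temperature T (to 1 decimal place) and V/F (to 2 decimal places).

Adiabatic flash: solve Rachford–Rice at each trial T, then check hF = ψ·hV(T) + (1−ψ)·hL(T).
  T = 313.4 K: K = (2.989, 0.158), RR gives ψ = 0.040, H_out = 1.088 kJ/mol
  T = 349.9 K: K = (4.413, 0.246), RR gives ψ = 0.227, H_out = 12.712 kJ/mol
  T = 331.6 K: K = (3.669, 0.199), RR gives ψ = 0.147, H_out = 7.403 kJ/mol
  T = 322.5 K: K = (3.321, 0.178), RR gives ψ = 0.098, H_out = 4.423 kJ/mol
  T = 327.1 K: K = (3.495, 0.189), RR gives ψ = 0.124, H_out = 5.966 kJ/mol
  T = 329.4 K: K = (3.584, 0.194), RR gives ψ = 0.136, H_out = 6.709 kJ/mol
Linear interpolation between T = 329.4 (H_out = 6.709) and T = 331.6 (H_out = 7.403) on hF = 7.373 gives T ≈ 331.5 K, at which ψ = 0.15.

T = 331.5 K, V/F = 0.15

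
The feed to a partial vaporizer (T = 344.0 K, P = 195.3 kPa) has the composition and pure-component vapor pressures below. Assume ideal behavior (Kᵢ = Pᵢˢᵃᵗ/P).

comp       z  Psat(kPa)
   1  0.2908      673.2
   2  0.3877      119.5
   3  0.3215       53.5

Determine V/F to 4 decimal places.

V/F = 0.2397

Raoult's law: Kᵢ = Pᵢˢᵃᵗ/P = Pᵢˢᵃᵗ/195.3.
  K_1 = 673.2/195.3 = 3.447005, K_2 = 119.5/195.3 = 0.611879, K_3 = 53.5/195.3 = 0.273938
Material balance + equilibrium reduce to Σ zᵢ(Kᵢ−1)/(1+V/F(Kᵢ−1)) = 0.
Check two-phase: ΣzᵢKᵢ = 1.3277 > 1 and Σzᵢ/Kᵢ = 1.8916 > 1, so g(0) = 0.3277 > 0 and g(1) = -0.8916 < 0.
Iterate (Newton) starting at V/F = 0.5:
  V/F = 0.5000: g = -0.23314, g' = -0.8598 → V/F = 0.2289
  V/F = 0.2289: g = 0.01106, g' = -1.0296 → V/F = 0.2396
  V/F = 0.2396: g = 0.00010, g' = -1.0114 → V/F = 0.2397
Converged at V/F = 0.2397.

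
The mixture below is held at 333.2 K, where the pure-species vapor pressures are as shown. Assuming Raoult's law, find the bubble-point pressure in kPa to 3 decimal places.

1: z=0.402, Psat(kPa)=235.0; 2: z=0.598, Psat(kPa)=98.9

At the bubble point ψ → 0, so ΣzᵢKᵢ = 1 with Kᵢ = Pᵢˢᵃᵗ/P ⇒ P = ΣzᵢPᵢˢᵃᵗ.
P = 0.402·235.0 + 0.598·98.9 = 153.612 kPa

Pbub = 153.612 kPa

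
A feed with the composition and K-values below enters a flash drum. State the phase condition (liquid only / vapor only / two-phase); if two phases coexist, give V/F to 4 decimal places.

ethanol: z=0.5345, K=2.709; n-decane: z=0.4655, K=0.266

ΣzᵢKᵢ = 1.5718; Σzᵢ/Kᵢ = 1.9473.
Both exceed 1, so a two-phase solution exists.
Rachford–Rice: g(ψ) = Σ zᵢ(Kᵢ−1)/(1+ψ(Kᵢ−1)) = 0.
Binary case is linear: z₁(K₁−1)(1+ψ(K₂−1)) + z₂(K₂−1)(1+ψ(K₁−1)) = 0
⇒ ψ = [z₁(K₁−1)+z₂(K₂−1)] / [−(K₁−1)(K₂−1)] = 0.57178/1.25441 = 0.4558

two-phase, V/F = 0.4558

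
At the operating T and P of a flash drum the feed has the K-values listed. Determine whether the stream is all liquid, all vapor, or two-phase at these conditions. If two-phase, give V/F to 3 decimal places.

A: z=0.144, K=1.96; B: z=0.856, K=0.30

ΣzᵢKᵢ = 0.539; Σzᵢ/Kᵢ = 2.927.
Since ΣzᵢKᵢ < 1 the mixture is below its bubble point — single liquid phase.

all liquid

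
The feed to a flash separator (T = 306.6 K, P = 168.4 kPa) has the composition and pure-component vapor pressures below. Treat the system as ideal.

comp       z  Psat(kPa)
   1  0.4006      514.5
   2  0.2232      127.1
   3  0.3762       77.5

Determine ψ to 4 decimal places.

Raoult's law: Kᵢ = Pᵢˢᵃᵗ/P = Pᵢˢᵃᵗ/168.4.
  K_1 = 514.5/168.4 = 3.055226, K_2 = 127.1/168.4 = 0.754751, K_3 = 77.5/168.4 = 0.460214
Iterate (Newton) starting at ψ = 0.5:
  ψ = 0.5000: g = 0.06553, g' = -0.6347 → ψ = 0.6033
  ψ = 0.6033: g = 0.00222, g' = -0.5968 → ψ = 0.6070
Converged at ψ = 0.6070.

ψ = 0.6070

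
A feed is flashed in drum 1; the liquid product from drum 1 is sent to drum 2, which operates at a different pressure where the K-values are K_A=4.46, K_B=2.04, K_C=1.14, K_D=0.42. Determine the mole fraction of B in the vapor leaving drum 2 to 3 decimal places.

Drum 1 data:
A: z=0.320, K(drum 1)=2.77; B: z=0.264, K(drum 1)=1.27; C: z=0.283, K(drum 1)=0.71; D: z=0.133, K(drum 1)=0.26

Drum 1:
Iterate (Newton) starting at ψ₁ = 0.5:
  ψ₁ = 0.500: g = 0.1111, g' = -0.513 → ψ₁ = 0.716
  ψ₁ = 0.716: g = -0.0036, g' = -0.576 → ψ₁ = 0.710
Converged at ψ₁ = 0.710.
Drum-1 compositions:
  A: x = 0.142, y = 0.393
  B: x = 0.222, y = 0.281
  C: x = 0.356, y = 0.253
  D: x = 0.280, y = 0.073
Drum-2 feed = drum-1 liquid: z₂ = (0.1418, 0.2215, 0.3564, 0.2803).
Drum 2:
Iterate (Newton) starting at ψ₂ = 0.5:
  ψ₂ = 0.500: g = 0.1489, g' = -0.525 → ψ₂ = 0.784
  ψ₂ = 0.784: g = 0.0059, g' = -0.519 → ψ₂ = 0.795
Converged at ψ₂ = 0.795.
  A: x = 0.038, y = 0.169
  B: x = 0.121, y = 0.247
  C: x = 0.321, y = 0.366
  D: x = 0.520, y = 0.219

y_B (drum 2) = 0.247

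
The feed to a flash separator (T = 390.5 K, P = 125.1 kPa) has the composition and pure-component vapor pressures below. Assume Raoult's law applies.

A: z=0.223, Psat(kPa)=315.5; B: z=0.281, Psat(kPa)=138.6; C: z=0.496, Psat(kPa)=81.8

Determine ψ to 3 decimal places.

Raoult's law: Kᵢ = Pᵢˢᵃᵗ/P = Pᵢˢᵃᵗ/125.1.
  K_A = 315.5/125.1 = 2.52198, K_B = 138.6/125.1 = 1.10791, K_C = 81.8/125.1 = 0.65388
Rachford–Rice: g(ψ) = Σ zᵢ(Kᵢ−1)/(1+ψ(Kᵢ−1)) = 0.
g(0) = ΣzᵢKᵢ − 1 = 0.198 and g(1) = 1 − Σzᵢ/Kᵢ = -0.101, so a root lies in (0, 1).
Newton iteration, ψ⁰ = 0.56:
  ψ = 0.560: g = -0.0011, g' = -0.245 → ψ = 0.555
Converged at ψ = 0.555.

ψ = 0.555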